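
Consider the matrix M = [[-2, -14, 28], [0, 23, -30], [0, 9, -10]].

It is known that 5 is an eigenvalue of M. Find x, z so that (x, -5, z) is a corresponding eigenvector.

We need (M - 5I)v = 0.
M - 5I = [[-7, -14, 28], [0, 18, -30], [0, 9, -15]].
Row 1: (-7)·x + (-14)·-5 + (28)·z = 0
Row 2: (0)·x + (18)·-5 + (-30)·z = 0
Row 3: (0)·x + (9)·-5 + (-15)·z = 0
Solving gives x = -2, z = -3.
Check: M·(-2, -5, -3) = (-10, -25, -15) = 5·(-2, -5, -3).

-2, -3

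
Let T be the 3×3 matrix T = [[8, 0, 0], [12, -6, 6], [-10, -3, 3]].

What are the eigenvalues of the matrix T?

-3, 0, 8

Set up det(sI - T) = 0.
Expanding the 3×3 determinant: p(s) = s^3 - 5s^2 - 24s.
Try s = 0: p(0) = 0, so 0 is a root.
Dividing by s leaves s^2 - 5s - 24.
The quadratic factors as (s + 3)·(s - 8).
Eigenvalues: -3, 0, 8.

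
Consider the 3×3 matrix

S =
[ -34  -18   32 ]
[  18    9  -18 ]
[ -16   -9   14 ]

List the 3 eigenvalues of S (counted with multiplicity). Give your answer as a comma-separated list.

Set up det(lambda·I - S) = 0.
Expanding the 3×3 determinant: p(lambda) = lambda^3 + 11·lambda^2 + 18·lambda.
Since p(-2) = 0, lambda = -2 is a root.
Dividing by (lambda + 2) leaves lambda^2 + 9·lambda.
The quadratic factors as (lambda + 9)·lambda.
Eigenvalues: -9, -2, 0.

-9, -2, 0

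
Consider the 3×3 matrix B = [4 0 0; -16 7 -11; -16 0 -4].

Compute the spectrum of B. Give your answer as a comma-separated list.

The characteristic polynomial is p(λ) = det(λI - B).
Cofactor expansion gives p(λ) = λ^3 - 7λ^2 - 16λ + 112.
Since p(4) = 0, λ = 4 is a root.
Dividing by (λ - 4) leaves λ^2 - 3λ - 28.
The quadratic factors as (λ + 4)·(λ - 7).
Eigenvalues: -4, 4, 7.

-4, 4, 7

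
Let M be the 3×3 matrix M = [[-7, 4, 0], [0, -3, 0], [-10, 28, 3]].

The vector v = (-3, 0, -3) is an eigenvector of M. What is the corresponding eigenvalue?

-7

Compute Mv: M·(-3, 0, -3) = (21, 0, 21).
Since Mv = λv, compare component 1: 21 = λ·-3, so λ = -7.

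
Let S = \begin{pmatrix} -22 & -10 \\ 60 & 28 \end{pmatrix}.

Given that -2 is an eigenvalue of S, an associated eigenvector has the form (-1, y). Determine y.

2

We need (S + 2I)v = 0.
S + 2I = [[-20, -10], [60, 30]].
Row 1: (-20)·-1 + (-10)·y = 0
Row 2: (60)·-1 + (30)·y = 0
Solving gives y = 2.
Check: S·(-1, 2) = (2, -4) = -2·(-1, 2).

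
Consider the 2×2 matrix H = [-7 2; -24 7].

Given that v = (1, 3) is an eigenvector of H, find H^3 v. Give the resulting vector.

(-1, -3)

First find the eigenvalue: Hv = (-1, -3) = -1·(1, 3), so λ = -1.
Then H^3 v = λ^3·v = (-1)^3·(1, 3) = -1·(1, 3) = (-1, -3).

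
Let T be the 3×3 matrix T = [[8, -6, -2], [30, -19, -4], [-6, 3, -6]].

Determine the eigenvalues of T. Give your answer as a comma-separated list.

Compute the characteristic polynomial p(r) = det(rI - T).
Cofactor expansion gives p(r) = r^3 + 17r^2 + 94r + 168.
Rational-root test: r = -4 gives p(-4) = 0.
Factor out (r + 4): p(r) = (r + 4)·(r^2 + 13r + 42).
The quadratic factors as (r + 7)·(r + 6).
Eigenvalues: -7, -6, -4.

-7, -6, -4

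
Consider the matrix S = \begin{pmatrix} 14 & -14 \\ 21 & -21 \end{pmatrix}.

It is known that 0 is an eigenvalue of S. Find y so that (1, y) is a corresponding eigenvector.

We need (S)v = 0.
S = [[14, -14], [21, -21]].
Row 1: (14)·1 + (-14)·y = 0
Row 2: (21)·1 + (-21)·y = 0
Solving gives y = 1.
Check: S·(1, 1) = (0, 0) = 0·(1, 1).

1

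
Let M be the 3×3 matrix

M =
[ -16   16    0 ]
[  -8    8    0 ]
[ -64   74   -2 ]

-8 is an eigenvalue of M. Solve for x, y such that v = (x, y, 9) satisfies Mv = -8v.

2, 1

We need (M + 8I)v = 0.
M + 8I = [[-8, 16, 0], [-8, 16, 0], [-64, 74, 6]].
Row 1: (-8)·x + (16)·y + (0)·9 = 0
Row 2: (-8)·x + (16)·y + (0)·9 = 0
Row 3: (-64)·x + (74)·y + (6)·9 = 0
Solving gives x = 2, y = 1.
Check: M·(2, 1, 9) = (-16, -8, -72) = -8·(2, 1, 9).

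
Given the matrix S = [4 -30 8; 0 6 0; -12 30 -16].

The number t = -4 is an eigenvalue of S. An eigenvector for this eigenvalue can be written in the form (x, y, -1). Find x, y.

1, 0

We need (S + 4I)v = 0.
S + 4I = [[8, -30, 8], [0, 10, 0], [-12, 30, -12]].
Row 1: (8)·x + (-30)·y + (8)·-1 = 0
Row 2: (0)·x + (10)·y + (0)·-1 = 0
Row 3: (-12)·x + (30)·y + (-12)·-1 = 0
Solving gives x = 1, y = 0.
Check: S·(1, 0, -1) = (-4, 0, 4) = -4·(1, 0, -1).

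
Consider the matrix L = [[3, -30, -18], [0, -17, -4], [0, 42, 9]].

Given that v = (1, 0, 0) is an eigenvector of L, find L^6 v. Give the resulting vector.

First find the eigenvalue: Lv = (3, 0, 0) = 3·(1, 0, 0), so λ = 3.
Then L^6 v = λ^6·v = 3^6·(1, 0, 0) = 729·(1, 0, 0) = (729, 0, 0).

(729, 0, 0)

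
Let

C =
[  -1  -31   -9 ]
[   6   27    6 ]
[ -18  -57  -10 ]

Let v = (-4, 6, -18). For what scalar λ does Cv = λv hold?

5

Compute Cv: C·(-4, 6, -18) = (-20, 30, -90).
Since Cv = λv, compare component 1: -20 = λ·-4, so λ = 5.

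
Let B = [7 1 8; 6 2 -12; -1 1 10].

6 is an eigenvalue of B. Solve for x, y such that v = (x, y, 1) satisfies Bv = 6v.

We need (B - 6I)v = 0.
B - 6I = [[1, 1, 8], [6, -4, -12], [-1, 1, 4]].
Row 1: (1)·x + (1)·y + (8)·1 = 0
Row 2: (6)·x + (-4)·y + (-12)·1 = 0
Row 3: (-1)·x + (1)·y + (4)·1 = 0
Solving gives x = -2, y = -6.
Check: B·(-2, -6, 1) = (-12, -36, 6) = 6·(-2, -6, 1).

-2, -6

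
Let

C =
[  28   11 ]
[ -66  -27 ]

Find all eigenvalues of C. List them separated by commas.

det(C - sI) = (28 - s)(-27 - s) - (11)·(-66) = s^2 - s - 30.
This factors as (s + 5)·(s - 6) = 0.
Eigenvalues: -5, 6.

-5, 6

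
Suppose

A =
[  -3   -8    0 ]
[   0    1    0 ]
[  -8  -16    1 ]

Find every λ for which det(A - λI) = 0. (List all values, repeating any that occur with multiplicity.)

-3, 1, 1

The characteristic polynomial is p(μ) = det(μI - A).
Expanding along the first row, p(μ) = μ^3 + μ^2 - 5μ + 3.
Since p(1) = 0, μ = 1 is a root.
Dividing by (μ - 1) leaves μ^2 + 2μ - 3.
The quadratic factors as (μ + 3)·(μ - 1).
Eigenvalues: -3, 1, 1.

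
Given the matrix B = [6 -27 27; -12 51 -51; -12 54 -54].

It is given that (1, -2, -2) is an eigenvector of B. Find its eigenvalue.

6

Compute Bv: B·(1, -2, -2) = (6, -12, -12).
Since Bv = λv, compare component 1: 6 = λ·1, so λ = 6.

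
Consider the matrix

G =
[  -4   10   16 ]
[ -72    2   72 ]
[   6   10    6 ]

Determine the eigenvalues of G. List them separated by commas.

Compute the characteristic polynomial p(s) = det(sI - G).
Cofactor expansion gives p(s) = s^3 - 4s^2 - 116s + 240.
Try s = 2: p(2) = 0, so 2 is a root.
Factor out (s - 2): p(s) = (s - 2)·(s^2 - 2s - 120).
The quadratic factors as (s + 10)·(s - 12).
Eigenvalues: -10, 2, 12.

-10, 2, 12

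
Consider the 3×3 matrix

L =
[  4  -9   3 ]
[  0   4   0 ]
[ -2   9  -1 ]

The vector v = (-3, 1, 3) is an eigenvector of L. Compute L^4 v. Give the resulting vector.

(-768, 256, 768)

First find the eigenvalue: Lv = (-12, 4, 12) = 4·(-3, 1, 3), so λ = 4.
Then L^4 v = λ^4·v = 4^4·(-3, 1, 3) = 256·(-3, 1, 3) = (-768, 256, 768).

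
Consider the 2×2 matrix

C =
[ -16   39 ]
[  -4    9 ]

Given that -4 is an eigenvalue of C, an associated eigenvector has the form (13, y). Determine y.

We need (C + 4I)v = 0.
C + 4I = [[-12, 39], [-4, 13]].
Row 1: (-12)·13 + (39)·y = 0
Row 2: (-4)·13 + (13)·y = 0
Solving gives y = 4.
Check: C·(13, 4) = (-52, -16) = -4·(13, 4).

4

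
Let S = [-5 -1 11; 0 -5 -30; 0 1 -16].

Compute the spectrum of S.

-11, -10, -5

Set up det(rI - S) = 0.
Cofactor expansion gives p(r) = r^3 + 26r^2 + 215r + 550.
Since p(-11) = 0, r = -11 is a root.
Factor out (r + 11): p(r) = (r + 11)·(r^2 + 15r + 50).
The quadratic factors as (r + 10)·(r + 5).
Eigenvalues: -11, -10, -5.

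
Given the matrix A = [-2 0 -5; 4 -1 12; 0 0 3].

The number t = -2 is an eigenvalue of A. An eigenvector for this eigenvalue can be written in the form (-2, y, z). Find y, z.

8, 0

We need (A + 2I)v = 0.
A + 2I = [[0, 0, -5], [4, 1, 12], [0, 0, 5]].
Row 1: (0)·-2 + (0)·y + (-5)·z = 0
Row 2: (4)·-2 + (1)·y + (12)·z = 0
Row 3: (0)·-2 + (0)·y + (5)·z = 0
Solving gives y = 8, z = 0.
Check: A·(-2, 8, 0) = (4, -16, 0) = -2·(-2, 8, 0).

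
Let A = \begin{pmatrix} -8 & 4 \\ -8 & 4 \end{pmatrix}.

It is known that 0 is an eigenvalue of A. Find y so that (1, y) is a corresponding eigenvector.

2

We need (A)v = 0.
A = [[-8, 4], [-8, 4]].
Row 1: (-8)·1 + (4)·y = 0
Row 2: (-8)·1 + (4)·y = 0
Solving gives y = 2.
Check: A·(1, 2) = (0, 0) = 0·(1, 2).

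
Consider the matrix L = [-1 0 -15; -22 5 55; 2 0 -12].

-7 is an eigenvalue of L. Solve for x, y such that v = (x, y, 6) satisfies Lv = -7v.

15, 0

We need (L + 7I)v = 0.
L + 7I = [[6, 0, -15], [-22, 12, 55], [2, 0, -5]].
Row 1: (6)·x + (0)·y + (-15)·6 = 0
Row 2: (-22)·x + (12)·y + (55)·6 = 0
Row 3: (2)·x + (0)·y + (-5)·6 = 0
Solving gives x = 15, y = 0.
Check: L·(15, 0, 6) = (-105, 0, -42) = -7·(15, 0, 6).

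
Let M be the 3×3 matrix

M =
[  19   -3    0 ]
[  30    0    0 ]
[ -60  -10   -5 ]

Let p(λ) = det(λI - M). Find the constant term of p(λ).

p(λ) = λ^3 - 14λ^2 - 5λ + 450.
The constant term is 450.

450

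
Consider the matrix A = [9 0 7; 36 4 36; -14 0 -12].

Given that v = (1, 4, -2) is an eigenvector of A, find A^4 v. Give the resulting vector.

(625, 2500, -1250)

First find the eigenvalue: Av = (-5, -20, 10) = -5·(1, 4, -2), so λ = -5.
Then A^4 v = λ^4·v = (-5)^4·(1, 4, -2) = 625·(1, 4, -2) = (625, 2500, -1250).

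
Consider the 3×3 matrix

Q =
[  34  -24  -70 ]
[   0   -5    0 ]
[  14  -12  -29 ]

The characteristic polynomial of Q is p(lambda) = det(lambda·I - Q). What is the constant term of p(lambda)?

p(lambda) = lambda^3 - 31·lambda - 30.
The constant term is -30.

-30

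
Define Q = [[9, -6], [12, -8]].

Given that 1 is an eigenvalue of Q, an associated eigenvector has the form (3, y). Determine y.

4

We need (Q - 1I)v = 0.
Q - 1I = [[8, -6], [12, -9]].
Row 1: (8)·3 + (-6)·y = 0
Row 2: (12)·3 + (-9)·y = 0
Solving gives y = 4.
Check: Q·(3, 4) = (3, 4) = 1·(3, 4).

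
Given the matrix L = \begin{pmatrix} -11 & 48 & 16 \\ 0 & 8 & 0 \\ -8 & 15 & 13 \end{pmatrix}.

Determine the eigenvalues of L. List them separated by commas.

Compute the characteristic polynomial p(t) = det(tI - L).
Cofactor expansion gives p(t) = t^3 - 10t^2 + t + 120.
Rational-root test: t = 8 gives p(8) = 0.
Dividing by (t - 8) leaves t^2 - 2t - 15.
The quadratic factors as (t + 3)·(t - 5).
Eigenvalues: -3, 5, 8.

-3, 5, 8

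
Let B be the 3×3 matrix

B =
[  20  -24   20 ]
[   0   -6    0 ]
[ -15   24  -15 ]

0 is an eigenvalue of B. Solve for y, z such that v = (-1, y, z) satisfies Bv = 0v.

We need (B)v = 0.
B = [[20, -24, 20], [0, -6, 0], [-15, 24, -15]].
Row 1: (20)·-1 + (-24)·y + (20)·z = 0
Row 2: (0)·-1 + (-6)·y + (0)·z = 0
Row 3: (-15)·-1 + (24)·y + (-15)·z = 0
Solving gives y = 0, z = 1.
Check: B·(-1, 0, 1) = (0, 0, 0) = 0·(-1, 0, 1).

0, 1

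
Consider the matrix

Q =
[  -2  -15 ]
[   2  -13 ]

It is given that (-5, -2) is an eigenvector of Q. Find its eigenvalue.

-8

Compute Qv: Q·(-5, -2) = (40, 16).
Since Qv = λv, compare component 1: 40 = λ·-5, so λ = -8.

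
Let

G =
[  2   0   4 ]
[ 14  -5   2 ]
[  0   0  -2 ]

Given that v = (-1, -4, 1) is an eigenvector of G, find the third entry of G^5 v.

First find the eigenvalue: Gv = (2, 8, -2) = -2·(-1, -4, 1), so λ = -2.
Then G^5 v = λ^5·v = (-2)^5·(-1, -4, 1) = -32·(-1, -4, 1) = (32, 128, -32).

-32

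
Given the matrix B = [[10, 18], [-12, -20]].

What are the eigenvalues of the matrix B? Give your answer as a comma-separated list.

-8, -2

det(B - tI) = (10 - t)(-20 - t) - (18)·(-12) = t^2 + 10t + 16.
This factors as (t + 8)·(t + 2) = 0.
Eigenvalues: -8, -2.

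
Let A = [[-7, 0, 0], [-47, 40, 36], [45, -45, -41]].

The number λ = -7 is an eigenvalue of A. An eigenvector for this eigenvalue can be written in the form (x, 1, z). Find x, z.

1, 0

We need (A + 7I)v = 0.
A + 7I = [[0, 0, 0], [-47, 47, 36], [45, -45, -34]].
Row 1: (0)·x + (0)·1 + (0)·z = 0
Row 2: (-47)·x + (47)·1 + (36)·z = 0
Row 3: (45)·x + (-45)·1 + (-34)·z = 0
Solving gives x = 1, z = 0.
Check: A·(1, 1, 0) = (-7, -7, 0) = -7·(1, 1, 0).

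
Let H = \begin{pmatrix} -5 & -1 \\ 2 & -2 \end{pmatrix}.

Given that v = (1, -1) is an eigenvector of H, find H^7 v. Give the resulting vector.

First find the eigenvalue: Hv = (-4, 4) = -4·(1, -1), so λ = -4.
Then H^7 v = λ^7·v = (-4)^7·(1, -1) = -16384·(1, -1) = (-16384, 16384).

(-16384, 16384)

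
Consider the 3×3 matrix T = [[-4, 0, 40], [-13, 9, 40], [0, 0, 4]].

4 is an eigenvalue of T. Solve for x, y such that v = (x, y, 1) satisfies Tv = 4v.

5, 5

We need (T - 4I)v = 0.
T - 4I = [[-8, 0, 40], [-13, 5, 40], [0, 0, 0]].
Row 1: (-8)·x + (0)·y + (40)·1 = 0
Row 2: (-13)·x + (5)·y + (40)·1 = 0
Row 3: (0)·x + (0)·y + (0)·1 = 0
Solving gives x = 5, y = 5.
Check: T·(5, 5, 1) = (20, 20, 4) = 4·(5, 5, 1).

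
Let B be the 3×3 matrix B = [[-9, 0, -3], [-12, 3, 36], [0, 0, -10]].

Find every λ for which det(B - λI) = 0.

Compute the characteristic polynomial p(r) = det(rI - B).
Cofactor expansion gives p(r) = r^3 + 16r^2 + 33r - 270.
Since p(-9) = 0, r = -9 is a root.
Dividing by (r + 9) leaves r^2 + 7r - 30.
The quadratic factors as (r + 10)·(r - 3).
Eigenvalues: -10, -9, 3.

-10, -9, 3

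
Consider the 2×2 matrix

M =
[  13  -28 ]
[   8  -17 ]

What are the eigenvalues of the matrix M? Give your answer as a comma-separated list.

det(M - λI) = (13 - λ)(-17 - λ) - (-28)·(8) = λ^2 + 4λ + 3.
This factors as (λ + 3)·(λ + 1) = 0.
Eigenvalues: -3, -1.

-3, -1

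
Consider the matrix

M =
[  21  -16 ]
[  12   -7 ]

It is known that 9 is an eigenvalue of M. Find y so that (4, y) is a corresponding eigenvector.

We need (M - 9I)v = 0.
M - 9I = [[12, -16], [12, -16]].
Row 1: (12)·4 + (-16)·y = 0
Row 2: (12)·4 + (-16)·y = 0
Solving gives y = 3.
Check: M·(4, 3) = (36, 27) = 9·(4, 3).

3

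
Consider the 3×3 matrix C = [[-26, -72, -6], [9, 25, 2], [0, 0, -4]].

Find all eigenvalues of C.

Set up det(μI - C) = 0.
Cofactor expansion gives p(μ) = μ^3 + 5μ^2 + 2μ - 8.
Try μ = 1: p(1) = 0, so 1 is a root.
Dividing by (μ - 1) leaves μ^2 + 6μ + 8.
The quadratic factors as (μ + 4)·(μ + 2).
Eigenvalues: -4, -2, 1.

-4, -2, 1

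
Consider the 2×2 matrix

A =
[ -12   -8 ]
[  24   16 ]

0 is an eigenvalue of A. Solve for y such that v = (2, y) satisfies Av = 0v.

-3

We need (A)v = 0.
A = [[-12, -8], [24, 16]].
Row 1: (-12)·2 + (-8)·y = 0
Row 2: (24)·2 + (16)·y = 0
Solving gives y = -3.
Check: A·(2, -3) = (0, 0) = 0·(2, -3).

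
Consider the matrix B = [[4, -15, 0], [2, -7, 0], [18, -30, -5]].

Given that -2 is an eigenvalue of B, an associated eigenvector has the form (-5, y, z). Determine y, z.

We need (B + 2I)v = 0.
B + 2I = [[6, -15, 0], [2, -5, 0], [18, -30, -3]].
Row 1: (6)·-5 + (-15)·y + (0)·z = 0
Row 2: (2)·-5 + (-5)·y + (0)·z = 0
Row 3: (18)·-5 + (-30)·y + (-3)·z = 0
Solving gives y = -2, z = -10.
Check: B·(-5, -2, -10) = (10, 4, 20) = -2·(-5, -2, -10).

-2, -10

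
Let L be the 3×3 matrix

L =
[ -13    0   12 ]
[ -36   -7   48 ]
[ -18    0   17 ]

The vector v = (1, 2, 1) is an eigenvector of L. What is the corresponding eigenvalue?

-1

Compute Lv: L·(1, 2, 1) = (-1, -2, -1).
Since Lv = λv, compare component 1: -1 = λ·1, so λ = -1.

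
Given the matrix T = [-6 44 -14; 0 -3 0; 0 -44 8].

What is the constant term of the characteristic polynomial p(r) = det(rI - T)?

-144

p(0) = det(0·I − T) = det(−T) = (−1)^3·det(T).
det(T) = 144, so p(0) = -144.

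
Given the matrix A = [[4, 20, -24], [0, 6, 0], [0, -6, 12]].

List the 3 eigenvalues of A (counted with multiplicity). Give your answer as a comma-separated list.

4, 6, 12

The characteristic polynomial is p(t) = det(tI - A).
Expanding the 3×3 determinant: p(t) = t^3 - 22t^2 + 144t - 288.
Rational-root test: t = 6 gives p(6) = 0.
Factor out (t - 6): p(t) = (t - 6)·(t^2 - 16t + 48).
The quadratic factors as (t - 4)·(t - 12).
Eigenvalues: 4, 6, 12.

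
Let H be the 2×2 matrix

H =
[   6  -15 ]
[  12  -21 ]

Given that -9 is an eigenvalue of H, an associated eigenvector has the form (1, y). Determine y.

We need (H + 9I)v = 0.
H + 9I = [[15, -15], [12, -12]].
Row 1: (15)·1 + (-15)·y = 0
Row 2: (12)·1 + (-12)·y = 0
Solving gives y = 1.
Check: H·(1, 1) = (-9, -9) = -9·(1, 1).

1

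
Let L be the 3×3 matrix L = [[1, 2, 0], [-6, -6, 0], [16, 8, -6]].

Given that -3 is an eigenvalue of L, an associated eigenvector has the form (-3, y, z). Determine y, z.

6, 0

We need (L + 3I)v = 0.
L + 3I = [[4, 2, 0], [-6, -3, 0], [16, 8, -3]].
Row 1: (4)·-3 + (2)·y + (0)·z = 0
Row 2: (-6)·-3 + (-3)·y + (0)·z = 0
Row 3: (16)·-3 + (8)·y + (-3)·z = 0
Solving gives y = 6, z = 0.
Check: L·(-3, 6, 0) = (9, -18, 0) = -3·(-3, 6, 0).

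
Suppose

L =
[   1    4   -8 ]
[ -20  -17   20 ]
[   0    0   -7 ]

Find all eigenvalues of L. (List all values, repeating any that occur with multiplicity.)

Compute the characteristic polynomial p(r) = det(rI - L).
Expanding along the first row, p(r) = r^3 + 23r^2 + 175r + 441.
Since p(-7) = 0, r = -7 is a root.
Factor out (r + 7): p(r) = (r + 7)·(r^2 + 16r + 63).
The quadratic factors as (r + 9)·(r + 7).
Eigenvalues: -9, -7, -7.

-9, -7, -7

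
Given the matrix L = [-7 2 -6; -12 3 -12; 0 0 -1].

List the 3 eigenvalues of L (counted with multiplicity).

-3, -1, -1

Compute the characteristic polynomial p(λ) = det(λI - L).
Cofactor expansion gives p(λ) = λ^3 + 5λ^2 + 7λ + 3.
Try λ = -3: p(-3) = 0, so -3 is a root.
Dividing by (λ + 3) leaves λ^2 + 2λ + 1.
The quadratic factor is (λ + 1)^2.
Eigenvalues: -3, -1, -1.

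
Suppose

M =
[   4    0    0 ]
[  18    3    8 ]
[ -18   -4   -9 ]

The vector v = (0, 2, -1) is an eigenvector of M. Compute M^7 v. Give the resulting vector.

(0, -2, 1)

First find the eigenvalue: Mv = (0, -2, 1) = -1·(0, 2, -1), so λ = -1.
Then M^7 v = λ^7·v = (-1)^7·(0, 2, -1) = -1·(0, 2, -1) = (0, -2, 1).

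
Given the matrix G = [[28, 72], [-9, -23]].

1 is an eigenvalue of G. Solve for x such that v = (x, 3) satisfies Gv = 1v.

We need (G - 1I)v = 0.
G - 1I = [[27, 72], [-9, -24]].
Row 1: (27)·x + (72)·3 = 0
Row 2: (-9)·x + (-24)·3 = 0
Solving gives x = -8.
Check: G·(-8, 3) = (-8, 3) = 1·(-8, 3).

-8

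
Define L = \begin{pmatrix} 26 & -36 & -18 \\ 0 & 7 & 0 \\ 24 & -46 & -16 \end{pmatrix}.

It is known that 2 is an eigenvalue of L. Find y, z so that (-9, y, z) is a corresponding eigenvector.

0, -12

We need (L - 2I)v = 0.
L - 2I = [[24, -36, -18], [0, 5, 0], [24, -46, -18]].
Row 1: (24)·-9 + (-36)·y + (-18)·z = 0
Row 2: (0)·-9 + (5)·y + (0)·z = 0
Row 3: (24)·-9 + (-46)·y + (-18)·z = 0
Solving gives y = 0, z = -12.
Check: L·(-9, 0, -12) = (-18, 0, -24) = 2·(-9, 0, -12).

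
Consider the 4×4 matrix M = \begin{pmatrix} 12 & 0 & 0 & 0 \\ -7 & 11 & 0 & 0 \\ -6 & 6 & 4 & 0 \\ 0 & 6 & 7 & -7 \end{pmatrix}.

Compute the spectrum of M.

M is lower triangular, so its eigenvalues are the diagonal entries.
Diagonal: 12, 11, 4, -7.

-7, 4, 11, 12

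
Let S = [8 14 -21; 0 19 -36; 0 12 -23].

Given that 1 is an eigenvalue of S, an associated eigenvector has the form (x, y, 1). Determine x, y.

We need (S - 1I)v = 0.
S - 1I = [[7, 14, -21], [0, 18, -36], [0, 12, -24]].
Row 1: (7)·x + (14)·y + (-21)·1 = 0
Row 2: (0)·x + (18)·y + (-36)·1 = 0
Row 3: (0)·x + (12)·y + (-24)·1 = 0
Solving gives x = -1, y = 2.
Check: S·(-1, 2, 1) = (-1, 2, 1) = 1·(-1, 2, 1).

-1, 2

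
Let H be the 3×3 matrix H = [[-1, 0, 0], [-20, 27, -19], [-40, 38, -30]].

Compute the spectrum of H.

-11, -1, 8

Compute the characteristic polynomial p(μ) = det(μI - H).
Expanding along the first row, p(μ) = μ^3 + 4μ^2 - 85μ - 88.
Rational-root test: μ = -1 gives p(-1) = 0.
Dividing by (μ + 1) leaves μ^2 + 3μ - 88.
The quadratic factors as (μ + 11)·(μ - 8).
Eigenvalues: -11, -1, 8.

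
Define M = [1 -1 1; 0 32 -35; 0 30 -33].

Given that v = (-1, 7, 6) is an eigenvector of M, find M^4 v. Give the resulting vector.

First find the eigenvalue: Mv = (-2, 14, 12) = 2·(-1, 7, 6), so λ = 2.
Then M^4 v = λ^4·v = 2^4·(-1, 7, 6) = 16·(-1, 7, 6) = (-16, 112, 96).

(-16, 112, 96)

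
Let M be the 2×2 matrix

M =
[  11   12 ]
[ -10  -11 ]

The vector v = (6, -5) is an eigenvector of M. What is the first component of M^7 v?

First find the eigenvalue: Mv = (6, -5) = 1·(6, -5), so λ = 1.
Then M^7 v = λ^7·v = 1^7·(6, -5) = 1·(6, -5) = (6, -5).

6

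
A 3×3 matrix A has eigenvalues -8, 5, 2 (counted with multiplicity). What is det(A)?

det(A) is the product of the eigenvalues: (-8) · (5) · (2) = -80.

-80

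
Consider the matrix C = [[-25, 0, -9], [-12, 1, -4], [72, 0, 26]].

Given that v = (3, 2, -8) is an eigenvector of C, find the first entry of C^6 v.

First find the eigenvalue: Cv = (-3, -2, 8) = -1·(3, 2, -8), so λ = -1.
Then C^6 v = λ^6·v = (-1)^6·(3, 2, -8) = 1·(3, 2, -8) = (3, 2, -8).

3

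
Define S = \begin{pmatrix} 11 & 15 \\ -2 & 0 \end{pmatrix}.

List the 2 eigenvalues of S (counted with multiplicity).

det(S - lambda·I) = (11 - lambda)(0 - lambda) - (15)·(-2) = lambda^2 - 11·lambda + 30.
This factors as (lambda - 5)·(lambda - 6) = 0.
Eigenvalues: 5, 6.

5, 6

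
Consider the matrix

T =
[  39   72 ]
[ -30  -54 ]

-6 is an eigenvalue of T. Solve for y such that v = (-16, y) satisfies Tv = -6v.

10

We need (T + 6I)v = 0.
T + 6I = [[45, 72], [-30, -48]].
Row 1: (45)·-16 + (72)·y = 0
Row 2: (-30)·-16 + (-48)·y = 0
Solving gives y = 10.
Check: T·(-16, 10) = (96, -60) = -6·(-16, 10).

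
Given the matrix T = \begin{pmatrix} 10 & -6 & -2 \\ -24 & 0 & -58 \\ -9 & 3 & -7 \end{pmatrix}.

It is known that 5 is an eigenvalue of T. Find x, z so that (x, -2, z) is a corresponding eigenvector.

-2, 1

We need (T - 5I)v = 0.
T - 5I = [[5, -6, -2], [-24, -5, -58], [-9, 3, -12]].
Row 1: (5)·x + (-6)·-2 + (-2)·z = 0
Row 2: (-24)·x + (-5)·-2 + (-58)·z = 0
Row 3: (-9)·x + (3)·-2 + (-12)·z = 0
Solving gives x = -2, z = 1.
Check: T·(-2, -2, 1) = (-10, -10, 5) = 5·(-2, -2, 1).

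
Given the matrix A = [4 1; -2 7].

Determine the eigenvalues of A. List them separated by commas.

det(A - μI) = (4 - μ)(7 - μ) - (1)·(-2) = μ^2 - 11μ + 30.
This factors as (μ - 5)·(μ - 6) = 0.
Eigenvalues: 5, 6.

5, 6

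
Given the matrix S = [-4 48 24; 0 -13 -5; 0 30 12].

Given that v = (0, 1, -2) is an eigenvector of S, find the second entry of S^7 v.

First find the eigenvalue: Sv = (0, -3, 6) = -3·(0, 1, -2), so λ = -3.
Then S^7 v = λ^7·v = (-3)^7·(0, 1, -2) = -2187·(0, 1, -2) = (0, -2187, 4374).

-2187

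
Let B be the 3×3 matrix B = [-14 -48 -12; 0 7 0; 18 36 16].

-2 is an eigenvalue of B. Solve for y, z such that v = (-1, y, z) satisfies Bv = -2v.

We need (B + 2I)v = 0.
B + 2I = [[-12, -48, -12], [0, 9, 0], [18, 36, 18]].
Row 1: (-12)·-1 + (-48)·y + (-12)·z = 0
Row 2: (0)·-1 + (9)·y + (0)·z = 0
Row 3: (18)·-1 + (36)·y + (18)·z = 0
Solving gives y = 0, z = 1.
Check: B·(-1, 0, 1) = (2, 0, -2) = -2·(-1, 0, 1).

0, 1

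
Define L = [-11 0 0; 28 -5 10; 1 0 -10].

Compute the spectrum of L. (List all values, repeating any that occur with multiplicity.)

Compute the characteristic polynomial p(t) = det(tI - L).
Expanding along the first row, p(t) = t^3 + 26t^2 + 215t + 550.
Since p(-5) = 0, t = -5 is a root.
Factor out (t + 5): p(t) = (t + 5)·(t^2 + 21t + 110).
The quadratic factors as (t + 11)·(t + 10).
Eigenvalues: -11, -10, -5.

-11, -10, -5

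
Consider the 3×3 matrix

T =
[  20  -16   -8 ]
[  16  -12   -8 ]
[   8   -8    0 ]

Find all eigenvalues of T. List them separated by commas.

The characteristic polynomial is p(λ) = det(λI - T).
Cofactor expansion gives p(λ) = λ^3 - 8λ^2 + 16λ.
Since p(0) = 0, λ = 0 is a root.
Factor out λ: p(λ) = λ·(λ^2 - 8λ + 16).
The quadratic factor is (λ - 4)^2.
Eigenvalues: 0, 4, 4.

0, 4, 4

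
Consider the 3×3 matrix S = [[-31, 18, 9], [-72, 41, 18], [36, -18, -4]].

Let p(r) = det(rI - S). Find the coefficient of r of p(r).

-15

p(r) = r^3 - 6r^2 - 15r + 100.
The coefficient of r is -15.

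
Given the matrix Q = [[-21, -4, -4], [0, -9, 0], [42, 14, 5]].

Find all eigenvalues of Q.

-9, -9, -7

Compute the characteristic polynomial p(r) = det(rI - Q).
Cofactor expansion gives p(r) = r^3 + 25r^2 + 207r + 567.
Rational-root test: r = -9 gives p(-9) = 0.
Factor out (r + 9): p(r) = (r + 9)·(r^2 + 16r + 63).
The quadratic factors as (r + 9)·(r + 7).
Eigenvalues: -9, -9, -7.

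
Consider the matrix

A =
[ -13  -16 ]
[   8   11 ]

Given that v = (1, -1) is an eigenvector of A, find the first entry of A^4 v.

First find the eigenvalue: Av = (3, -3) = 3·(1, -1), so λ = 3.
Then A^4 v = λ^4·v = 3^4·(1, -1) = 81·(1, -1) = (81, -81).

81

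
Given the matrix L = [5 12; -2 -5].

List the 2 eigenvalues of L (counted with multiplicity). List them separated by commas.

-1, 1

det(L - λI) = (5 - λ)(-5 - λ) - (12)·(-2) = λ^2 - 1.
This factors as (λ + 1)·(λ - 1) = 0.
Eigenvalues: -1, 1.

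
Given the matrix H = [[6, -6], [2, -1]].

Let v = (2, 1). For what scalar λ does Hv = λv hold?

Compute Hv: H·(2, 1) = (6, 3).
Since Hv = λv, compare component 1: 6 = λ·2, so λ = 3.

3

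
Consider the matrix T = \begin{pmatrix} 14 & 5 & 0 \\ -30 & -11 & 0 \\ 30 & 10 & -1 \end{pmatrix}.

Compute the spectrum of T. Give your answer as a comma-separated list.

The characteristic polynomial is p(t) = det(tI - T).
Expanding along the first row, p(t) = t^3 - 2t^2 - 7t - 4.
Since p(-1) = 0, t = -1 is a root.
Dividing by (t + 1) leaves t^2 - 3t - 4.
The quadratic factors as (t + 1)·(t - 4).
Eigenvalues: -1, -1, 4.

-1, -1, 4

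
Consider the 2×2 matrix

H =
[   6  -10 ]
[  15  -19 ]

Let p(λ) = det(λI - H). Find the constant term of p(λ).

p(λ) = λ^2 + 13λ + 36.
The constant term is 36.

36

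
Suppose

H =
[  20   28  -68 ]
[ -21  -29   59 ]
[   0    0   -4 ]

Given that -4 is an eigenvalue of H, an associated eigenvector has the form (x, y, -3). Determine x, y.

-12, 3

We need (H + 4I)v = 0.
H + 4I = [[24, 28, -68], [-21, -25, 59], [0, 0, 0]].
Row 1: (24)·x + (28)·y + (-68)·-3 = 0
Row 2: (-21)·x + (-25)·y + (59)·-3 = 0
Row 3: (0)·x + (0)·y + (0)·-3 = 0
Solving gives x = -12, y = 3.
Check: H·(-12, 3, -3) = (48, -12, 12) = -4·(-12, 3, -3).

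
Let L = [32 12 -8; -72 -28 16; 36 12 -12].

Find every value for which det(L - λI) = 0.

The characteristic polynomial is p(r) = det(rI - L).
Expanding along the first row, p(r) = r^3 + 8r^2 + 16r.
Try r = 0: p(0) = 0, so 0 is a root.
Dividing by r leaves r^2 + 8r + 16.
The quadratic factor is (r + 4)^2.
Eigenvalues: -4, -4, 0.

-4, -4, 0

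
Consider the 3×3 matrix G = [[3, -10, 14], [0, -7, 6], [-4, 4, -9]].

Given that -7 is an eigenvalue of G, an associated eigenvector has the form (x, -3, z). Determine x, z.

We need (G + 7I)v = 0.
G + 7I = [[10, -10, 14], [0, 0, 6], [-4, 4, -2]].
Row 1: (10)·x + (-10)·-3 + (14)·z = 0
Row 2: (0)·x + (0)·-3 + (6)·z = 0
Row 3: (-4)·x + (4)·-3 + (-2)·z = 0
Solving gives x = -3, z = 0.
Check: G·(-3, -3, 0) = (21, 21, 0) = -7·(-3, -3, 0).

-3, 0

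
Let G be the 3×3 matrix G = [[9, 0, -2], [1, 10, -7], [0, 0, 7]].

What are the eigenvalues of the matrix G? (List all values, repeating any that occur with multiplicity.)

Set up det(tI - G) = 0.
Expanding the 3×3 determinant: p(t) = t^3 - 26t^2 + 223t - 630.
Since p(7) = 0, t = 7 is a root.
Dividing by (t - 7) leaves t^2 - 19t + 90.
The quadratic factors as (t - 9)·(t - 10).
Eigenvalues: 7, 9, 10.

7, 9, 10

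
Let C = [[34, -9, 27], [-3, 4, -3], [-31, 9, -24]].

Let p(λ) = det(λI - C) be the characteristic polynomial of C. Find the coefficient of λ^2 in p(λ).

-14

The coefficient of λ^2 of det(λI - C) is −trace(C).
trace(C) = (34) + (4) + (-24) = 14, so the coefficient is -14.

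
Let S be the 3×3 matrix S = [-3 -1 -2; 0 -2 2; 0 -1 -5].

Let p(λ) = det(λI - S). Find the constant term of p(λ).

36

p(λ) = λ^3 + 10λ^2 + 33λ + 36.
The constant term is 36.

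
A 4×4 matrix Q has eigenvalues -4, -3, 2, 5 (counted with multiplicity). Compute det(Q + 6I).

528

If Q has eigenvalues -4, -3, 2, 5, then Q + 6I has eigenvalues 2, 3, 8, 11.
det(Q + 6I) = (2) · (3) · (8) · (11) = 528.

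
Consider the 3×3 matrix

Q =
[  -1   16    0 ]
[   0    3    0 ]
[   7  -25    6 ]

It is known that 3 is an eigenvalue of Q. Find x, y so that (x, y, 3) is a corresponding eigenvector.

-12, -3

We need (Q - 3I)v = 0.
Q - 3I = [[-4, 16, 0], [0, 0, 0], [7, -25, 3]].
Row 1: (-4)·x + (16)·y + (0)·3 = 0
Row 2: (0)·x + (0)·y + (0)·3 = 0
Row 3: (7)·x + (-25)·y + (3)·3 = 0
Solving gives x = -12, y = -3.
Check: Q·(-12, -3, 3) = (-36, -9, 9) = 3·(-12, -3, 3).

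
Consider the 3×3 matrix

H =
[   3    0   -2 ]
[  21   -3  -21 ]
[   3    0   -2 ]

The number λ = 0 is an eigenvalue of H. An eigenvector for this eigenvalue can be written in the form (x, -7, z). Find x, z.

2, 3

We need (H)v = 0.
H = [[3, 0, -2], [21, -3, -21], [3, 0, -2]].
Row 1: (3)·x + (0)·-7 + (-2)·z = 0
Row 2: (21)·x + (-3)·-7 + (-21)·z = 0
Row 3: (3)·x + (0)·-7 + (-2)·z = 0
Solving gives x = 2, z = 3.
Check: H·(2, -7, 3) = (0, 0, 0) = 0·(2, -7, 3).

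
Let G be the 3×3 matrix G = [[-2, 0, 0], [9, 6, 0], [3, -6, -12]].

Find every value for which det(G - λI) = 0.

-12, -2, 6

G is lower triangular, so its eigenvalues are the diagonal entries.
Diagonal: -2, 6, -12.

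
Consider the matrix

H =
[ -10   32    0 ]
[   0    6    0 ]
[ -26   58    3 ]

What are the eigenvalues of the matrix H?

-10, 3, 6

Compute the characteristic polynomial p(λ) = det(λI - H).
Expanding along the first row, p(λ) = λ^3 + λ^2 - 72λ + 180.
Rational-root test: λ = 6 gives p(6) = 0.
Factor out (λ - 6): p(λ) = (λ - 6)·(λ^2 + 7λ - 30).
The quadratic factors as (λ + 10)·(λ - 3).
Eigenvalues: -10, 3, 6.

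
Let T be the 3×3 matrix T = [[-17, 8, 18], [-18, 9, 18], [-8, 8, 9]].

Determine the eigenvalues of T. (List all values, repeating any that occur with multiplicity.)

-9, 1, 9

The characteristic polynomial is p(lambda) = det(lambda·I - T).
Expanding along the first row, p(lambda) = lambda^3 - lambda^2 - 81·lambda + 81.
Try lambda = 1: p(1) = 0, so 1 is a root.
Dividing by (lambda - 1) leaves lambda^2 - 81.
The quadratic factors as (lambda + 9)·(lambda - 9).
Eigenvalues: -9, 1, 9.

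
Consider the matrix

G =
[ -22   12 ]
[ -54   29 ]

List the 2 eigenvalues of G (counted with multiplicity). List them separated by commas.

det(G - sI) = (-22 - s)(29 - s) - (12)·(-54) = s^2 - 7s + 10.
This factors as (s - 2)·(s - 5) = 0.
Eigenvalues: 2, 5.

2, 5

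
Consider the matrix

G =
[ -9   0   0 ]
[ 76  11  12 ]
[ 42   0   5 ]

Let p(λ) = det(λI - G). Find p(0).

p(0) = det(0·I − G) = det(−G) = (−1)^3·det(G).
det(G) = -495, so p(0) = 495.

495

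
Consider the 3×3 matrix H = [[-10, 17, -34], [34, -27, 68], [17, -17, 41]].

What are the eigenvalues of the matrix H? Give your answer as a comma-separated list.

Compute the characteristic polynomial p(λ) = det(λI - H).
Expanding along the first row, p(λ) = λ^3 - 4λ^2 - 91λ + 490.
Rational-root test: λ = -10 gives p(-10) = 0.
Dividing by (λ + 10) leaves λ^2 - 14λ + 49.
The quadratic factor is (λ - 7)^2.
Eigenvalues: -10, 7, 7.

-10, 7, 7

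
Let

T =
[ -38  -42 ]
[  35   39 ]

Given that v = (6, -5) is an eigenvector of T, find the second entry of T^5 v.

1215

First find the eigenvalue: Tv = (-18, 15) = -3·(6, -5), so λ = -3.
Then T^5 v = λ^5·v = (-3)^5·(6, -5) = -243·(6, -5) = (-1458, 1215).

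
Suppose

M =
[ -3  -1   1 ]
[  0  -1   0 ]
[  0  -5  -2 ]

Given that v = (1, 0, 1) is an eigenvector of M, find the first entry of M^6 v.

First find the eigenvalue: Mv = (-2, 0, -2) = -2·(1, 0, 1), so λ = -2.
Then M^6 v = λ^6·v = (-2)^6·(1, 0, 1) = 64·(1, 0, 1) = (64, 0, 64).

64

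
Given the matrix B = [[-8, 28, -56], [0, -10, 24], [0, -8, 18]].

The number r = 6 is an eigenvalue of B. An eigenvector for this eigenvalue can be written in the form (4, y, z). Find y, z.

We need (B - 6I)v = 0.
B - 6I = [[-14, 28, -56], [0, -16, 24], [0, -8, 12]].
Row 1: (-14)·4 + (28)·y + (-56)·z = 0
Row 2: (0)·4 + (-16)·y + (24)·z = 0
Row 3: (0)·4 + (-8)·y + (12)·z = 0
Solving gives y = -6, z = -4.
Check: B·(4, -6, -4) = (24, -36, -24) = 6·(4, -6, -4).

-6, -4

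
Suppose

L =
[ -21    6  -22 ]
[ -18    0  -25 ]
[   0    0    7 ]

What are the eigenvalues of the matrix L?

Compute the characteristic polynomial p(s) = det(sI - L).
Expanding the 3×3 determinant: p(s) = s^3 + 14s^2 - 39s - 756.
Try s = -9: p(-9) = 0, so -9 is a root.
Factor out (s + 9): p(s) = (s + 9)·(s^2 + 5s - 84).
The quadratic factors as (s + 12)·(s - 7).
Eigenvalues: -12, -9, 7.

-12, -9, 7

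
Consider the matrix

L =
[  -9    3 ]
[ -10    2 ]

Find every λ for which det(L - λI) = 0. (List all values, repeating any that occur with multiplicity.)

det(L - sI) = (-9 - s)(2 - s) - (3)·(-10) = s^2 + 7s + 12.
This factors as (s + 4)·(s + 3) = 0.
Eigenvalues: -4, -3.

-4, -3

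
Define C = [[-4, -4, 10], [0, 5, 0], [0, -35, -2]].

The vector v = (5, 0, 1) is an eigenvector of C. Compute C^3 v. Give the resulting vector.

First find the eigenvalue: Cv = (-10, 0, -2) = -2·(5, 0, 1), so λ = -2.
Then C^3 v = λ^3·v = (-2)^3·(5, 0, 1) = -8·(5, 0, 1) = (-40, 0, -8).

(-40, 0, -8)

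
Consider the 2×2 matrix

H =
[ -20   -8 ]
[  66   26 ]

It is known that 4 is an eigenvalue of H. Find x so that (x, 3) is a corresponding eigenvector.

-1

We need (H - 4I)v = 0.
H - 4I = [[-24, -8], [66, 22]].
Row 1: (-24)·x + (-8)·3 = 0
Row 2: (66)·x + (22)·3 = 0
Solving gives x = -1.
Check: H·(-1, 3) = (-4, 12) = 4·(-1, 3).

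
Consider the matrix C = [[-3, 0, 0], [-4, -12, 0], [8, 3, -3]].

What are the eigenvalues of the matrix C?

-12, -3, -3

C is lower triangular, so its eigenvalues are the diagonal entries.
Diagonal: -3, -12, -3.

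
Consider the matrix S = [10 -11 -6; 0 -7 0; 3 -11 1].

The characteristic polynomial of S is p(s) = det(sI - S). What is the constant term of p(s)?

p(s) = s^3 - 4s^2 - 49s + 196.
The constant term is 196.

196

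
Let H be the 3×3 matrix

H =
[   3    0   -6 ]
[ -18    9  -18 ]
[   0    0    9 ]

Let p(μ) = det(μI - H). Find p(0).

p(0) = det(0·I − H) = det(−H) = (−1)^3·det(H).
det(H) = 243, so p(0) = -243.

-243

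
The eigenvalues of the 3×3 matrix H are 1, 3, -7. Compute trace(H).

trace(H) is the sum of the eigenvalues: (1) + (3) + (-7) = -3.

-3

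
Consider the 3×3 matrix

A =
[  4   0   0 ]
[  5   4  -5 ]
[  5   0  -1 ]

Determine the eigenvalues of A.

Compute the characteristic polynomial p(λ) = det(λI - A).
Expanding along the first row, p(λ) = λ^3 - 7λ^2 + 8λ + 16.
Rational-root test: λ = 4 gives p(4) = 0.
Dividing by (λ - 4) leaves λ^2 - 3λ - 4.
The quadratic factors as (λ + 1)·(λ - 4).
Eigenvalues: -1, 4, 4.

-1, 4, 4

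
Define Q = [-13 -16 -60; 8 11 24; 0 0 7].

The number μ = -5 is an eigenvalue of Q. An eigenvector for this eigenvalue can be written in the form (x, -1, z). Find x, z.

We need (Q + 5I)v = 0.
Q + 5I = [[-8, -16, -60], [8, 16, 24], [0, 0, 12]].
Row 1: (-8)·x + (-16)·-1 + (-60)·z = 0
Row 2: (8)·x + (16)·-1 + (24)·z = 0
Row 3: (0)·x + (0)·-1 + (12)·z = 0
Solving gives x = 2, z = 0.
Check: Q·(2, -1, 0) = (-10, 5, 0) = -5·(2, -1, 0).

2, 0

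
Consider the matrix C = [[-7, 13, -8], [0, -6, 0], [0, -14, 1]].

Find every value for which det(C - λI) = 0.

Compute the characteristic polynomial p(lambda) = det(lambda·I - C).
Expanding the 3×3 determinant: p(lambda) = lambda^3 + 12·lambda^2 + 29·lambda - 42.
Try lambda = -6: p(-6) = 0, so -6 is a root.
Dividing by (lambda + 6) leaves lambda^2 + 6·lambda - 7.
The quadratic factors as (lambda + 7)·(lambda - 1).
Eigenvalues: -7, -6, 1.

-7, -6, 1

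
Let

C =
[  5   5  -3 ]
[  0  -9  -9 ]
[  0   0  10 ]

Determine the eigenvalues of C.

C is upper triangular, so its eigenvalues are the diagonal entries.
Diagonal: 5, -9, 10.

-9, 5, 10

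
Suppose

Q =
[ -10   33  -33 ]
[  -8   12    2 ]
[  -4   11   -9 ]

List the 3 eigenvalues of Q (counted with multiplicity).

Compute the characteristic polynomial p(μ) = det(μI - Q).
Expanding along the first row, p(μ) = μ^3 + 7μ^2 - 28μ + 20.
Rational-root test: μ = 1 gives p(1) = 0.
Dividing by (μ - 1) leaves μ^2 + 8μ - 20.
The quadratic factors as (μ + 10)·(μ - 2).
Eigenvalues: -10, 1, 2.

-10, 1, 2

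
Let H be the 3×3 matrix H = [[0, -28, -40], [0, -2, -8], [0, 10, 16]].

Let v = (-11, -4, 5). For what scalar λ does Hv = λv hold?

Compute Hv: H·(-11, -4, 5) = (-88, -32, 40).
Since Hv = λv, compare component 1: -88 = λ·-11, so λ = 8.

8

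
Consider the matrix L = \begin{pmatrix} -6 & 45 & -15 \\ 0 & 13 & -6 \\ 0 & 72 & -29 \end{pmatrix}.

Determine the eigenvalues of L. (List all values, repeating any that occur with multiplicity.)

-11, -6, -5

Compute the characteristic polynomial p(r) = det(rI - L).
Expanding along the first row, p(r) = r^3 + 22r^2 + 151r + 330.
Since p(-6) = 0, r = -6 is a root.
Factor out (r + 6): p(r) = (r + 6)·(r^2 + 16r + 55).
The quadratic factors as (r + 11)·(r + 5).
Eigenvalues: -11, -6, -5.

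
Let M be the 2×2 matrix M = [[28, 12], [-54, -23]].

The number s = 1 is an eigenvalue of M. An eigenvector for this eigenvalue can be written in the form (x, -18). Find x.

We need (M - 1I)v = 0.
M - 1I = [[27, 12], [-54, -24]].
Row 1: (27)·x + (12)·-18 = 0
Row 2: (-54)·x + (-24)·-18 = 0
Solving gives x = 8.
Check: M·(8, -18) = (8, -18) = 1·(8, -18).

8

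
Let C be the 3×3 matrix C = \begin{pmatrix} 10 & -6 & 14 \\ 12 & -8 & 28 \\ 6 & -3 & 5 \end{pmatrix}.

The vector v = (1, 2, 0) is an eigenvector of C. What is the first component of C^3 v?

-8

First find the eigenvalue: Cv = (-2, -4, 0) = -2·(1, 2, 0), so λ = -2.
Then C^3 v = λ^3·v = (-2)^3·(1, 2, 0) = -8·(1, 2, 0) = (-8, -16, 0).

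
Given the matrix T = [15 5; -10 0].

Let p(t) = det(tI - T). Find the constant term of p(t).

50

p(t) = t^2 - 15t + 50.
The constant term is 50.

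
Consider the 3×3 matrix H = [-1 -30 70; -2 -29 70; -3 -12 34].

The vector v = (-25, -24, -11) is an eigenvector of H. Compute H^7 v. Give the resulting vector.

(-25, -24, -11)

First find the eigenvalue: Hv = (-25, -24, -11) = 1·(-25, -24, -11), so λ = 1.
Then H^7 v = λ^7·v = 1^7·(-25, -24, -11) = 1·(-25, -24, -11) = (-25, -24, -11).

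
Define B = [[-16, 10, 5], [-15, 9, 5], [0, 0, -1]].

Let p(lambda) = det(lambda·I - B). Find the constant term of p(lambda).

p(lambda) = lambda^3 + 8·lambda^2 + 13·lambda + 6.
The constant term is 6.

6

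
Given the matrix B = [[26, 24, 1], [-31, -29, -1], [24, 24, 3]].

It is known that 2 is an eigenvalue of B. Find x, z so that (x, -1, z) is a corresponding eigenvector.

1, 0

We need (B - 2I)v = 0.
B - 2I = [[24, 24, 1], [-31, -31, -1], [24, 24, 1]].
Row 1: (24)·x + (24)·-1 + (1)·z = 0
Row 2: (-31)·x + (-31)·-1 + (-1)·z = 0
Row 3: (24)·x + (24)·-1 + (1)·z = 0
Solving gives x = 1, z = 0.
Check: B·(1, -1, 0) = (2, -2, 0) = 2·(1, -1, 0).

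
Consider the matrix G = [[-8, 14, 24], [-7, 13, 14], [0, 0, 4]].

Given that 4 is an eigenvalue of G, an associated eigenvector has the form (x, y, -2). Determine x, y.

-4, 0

We need (G - 4I)v = 0.
G - 4I = [[-12, 14, 24], [-7, 9, 14], [0, 0, 0]].
Row 1: (-12)·x + (14)·y + (24)·-2 = 0
Row 2: (-7)·x + (9)·y + (14)·-2 = 0
Row 3: (0)·x + (0)·y + (0)·-2 = 0
Solving gives x = -4, y = 0.
Check: G·(-4, 0, -2) = (-16, 0, -8) = 4·(-4, 0, -2).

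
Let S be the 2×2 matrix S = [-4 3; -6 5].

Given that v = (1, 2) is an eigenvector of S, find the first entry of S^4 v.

16

First find the eigenvalue: Sv = (2, 4) = 2·(1, 2), so λ = 2.
Then S^4 v = λ^4·v = 2^4·(1, 2) = 16·(1, 2) = (16, 32).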